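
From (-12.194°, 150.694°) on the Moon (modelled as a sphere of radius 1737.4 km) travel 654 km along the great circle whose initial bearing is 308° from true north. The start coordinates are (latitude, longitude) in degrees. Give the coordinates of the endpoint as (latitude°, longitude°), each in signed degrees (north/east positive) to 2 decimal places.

Angular distance δ = d/R = 654/1737.4 = 0.37642 rad; initial bearing θ = 5.3756 rad.
sin φ₂ = sin φ₁ cos δ + cos φ₁ sin δ cos θ = (-0.2112)(0.9300) + (0.9774)(0.3676)(0.6157) = 0.0248, so φ₂ = 1.42°.
Δλ = atan2(sin θ sin δ cos φ₁, cos δ − sin φ₁ sin φ₂) = atan2(-0.2831, 0.9352) = -16.844°.
λ₂ = 150.694° − 16.844° = 133.85°.

1.42°, 133.85°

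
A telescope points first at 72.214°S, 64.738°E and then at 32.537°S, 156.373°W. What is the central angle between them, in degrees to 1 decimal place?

71.5°

In radians: φ₁ = -1.2604, φ₂ = -0.5679, Δλ = 138.889° = 2.4241 rad.
cos c = sin φ₁ sin φ₂ + cos φ₁ cos φ₂ cos Δλ = (-0.9522)(-0.5378) + (0.3055)(0.8430)(-0.7534) = 0.31811,
so c = arccos(0.31811) = 1.24706 rad.
So the angular separation is 71.5°.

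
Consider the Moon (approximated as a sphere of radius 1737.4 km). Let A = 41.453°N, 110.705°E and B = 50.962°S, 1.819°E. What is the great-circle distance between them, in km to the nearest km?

3998 km

Let φ₁ = 0.7235 rad, φ₂ = -0.8895 rad, and Δλ = -1.9004 rad.
cos c = sin φ₁ sin φ₂ + cos φ₁ cos φ₂ cos Δλ = (0.6620)(-0.7767) + (0.7495)(0.6298)(-0.3237) = -0.66700,
so c = arccos(-0.66700) = 2.30097 rad.
Distance = R·c = 1737.4 × 2.3010 ≈ 3998 km.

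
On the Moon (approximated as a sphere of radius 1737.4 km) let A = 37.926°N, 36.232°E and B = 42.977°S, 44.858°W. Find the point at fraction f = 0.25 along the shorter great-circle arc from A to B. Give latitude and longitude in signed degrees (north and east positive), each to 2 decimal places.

18.26°, 14.52°

The central angle between A and B is δ = 1.9067 rad.
With f = 0.25, the slerp weights are sin((1−f)δ)/sin δ = 1.0487 and sin(fδ)/sin δ = 0.4860.
Weighted sum of the unit vectors: (1.0487)·(0.6363,0.4662,0.6146) + (0.4860)·(0.5186,-0.5161,-0.6817) = (0.9193, 0.2381, 0.3133).
Converting back: φ = atan2(z, √(x²+y²)) = 18.26°, λ = atan2(y, x) = 14.52°.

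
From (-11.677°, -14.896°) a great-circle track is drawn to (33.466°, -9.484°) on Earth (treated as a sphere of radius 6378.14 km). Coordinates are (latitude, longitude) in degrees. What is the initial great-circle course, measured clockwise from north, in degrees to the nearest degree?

6°

Δλ = 5.412° = 0.0945 rad.
y = sin Δλ · cos φ₂ = (0.0943)(0.8342) = 0.0787
x = cos φ₁ sin φ₂ − sin φ₁ cos φ₂ cos Δλ = (0.9793)(0.5514) − (-0.2024)(0.8342)(0.9955) = 0.7081
θ = atan2(y, x) = 6.34°, so the bearing is 6°.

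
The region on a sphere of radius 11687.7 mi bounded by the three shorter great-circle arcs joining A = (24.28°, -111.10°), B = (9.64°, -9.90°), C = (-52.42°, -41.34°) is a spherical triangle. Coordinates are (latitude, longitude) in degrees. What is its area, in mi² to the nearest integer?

Side lengths (central angles): a = 1.1807, b = 1.7047, c = 1.6767 rad; semiperimeter s = 2.2811.
By l'Huilier's theorem, tan(E/4) = √[tan(s/2) tan((s−a)/2) tan((s−b)/2) tan((s−c)/2)], giving spherical excess E = 1.3517 rad.
Area = E·R² = 1.3517 × (11687.7)² ≈ 184651626 mi².

184651626 mi²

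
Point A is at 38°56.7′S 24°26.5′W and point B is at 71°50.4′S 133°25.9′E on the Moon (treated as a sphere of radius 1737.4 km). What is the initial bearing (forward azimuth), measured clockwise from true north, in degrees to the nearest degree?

173°

With φ₁ = -0.6797, φ₂ = -1.2538, Δλ = 2.7554 rad, the forward-azimuth formula gives
θ = atan2( sin Δλ cos φ₂ , cos φ₁ sin φ₂ − sin φ₁ cos φ₂ cos Δλ ) = atan2(0.1174, -0.9205) = 172.73°.
So the initial bearing is 173°.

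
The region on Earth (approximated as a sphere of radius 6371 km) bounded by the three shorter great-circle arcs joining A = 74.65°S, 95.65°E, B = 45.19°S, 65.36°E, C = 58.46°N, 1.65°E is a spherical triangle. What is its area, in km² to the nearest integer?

Side lengths (central angles): a = 2.0279, b = 2.5527, c = 0.5638 rad; semiperimeter s = 2.5722.
By l'Huilier's theorem, tan(E/4) = √[tan(s/2) tan((s−a)/2) tan((s−b)/2) tan((s−c)/2)], giving spherical excess E = 0.4816 rad.
Area = E·R² = 0.4816 × (6371)² ≈ 19546779 km².

19546779 km²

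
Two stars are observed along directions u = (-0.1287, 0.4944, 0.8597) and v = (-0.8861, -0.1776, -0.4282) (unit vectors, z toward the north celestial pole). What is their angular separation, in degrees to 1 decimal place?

u·v = -0.3419; |u| = 1.0000, |v| = 1.0000.
cos θ = (u·v)/(|u||v|) = -0.3419, so θ = 110.0°.

110.0°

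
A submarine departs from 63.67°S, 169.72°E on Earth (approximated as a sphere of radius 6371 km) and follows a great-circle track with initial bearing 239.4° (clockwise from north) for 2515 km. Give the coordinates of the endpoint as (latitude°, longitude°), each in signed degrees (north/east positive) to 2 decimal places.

-66.09°, 114.97°

Angular distance δ = d/R = 2515/6371 = 0.39476 rad; initial bearing θ = 4.1783 rad.
sin φ₂ = sin φ₁ cos δ + cos φ₁ sin δ cos θ = (-0.8963)(0.9231) + (0.4435)(0.3846)(-0.5090) = -0.9142, so φ₂ = -66.09°.
Δλ = atan2(sin θ sin δ cos φ₁, cos δ − sin φ₁ sin φ₂) = atan2(-0.1468, 0.1038) = -54.748°.
λ₂ = 169.720° − 54.748° = 114.97°.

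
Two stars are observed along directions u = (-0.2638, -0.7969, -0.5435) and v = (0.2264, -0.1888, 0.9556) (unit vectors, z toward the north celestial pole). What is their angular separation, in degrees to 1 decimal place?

u·v = -0.4286; |u| = 1.0000, |v| = 1.0000.
cos θ = (u·v)/(|u||v|) = -0.4286, so θ = 115.4°.

115.4°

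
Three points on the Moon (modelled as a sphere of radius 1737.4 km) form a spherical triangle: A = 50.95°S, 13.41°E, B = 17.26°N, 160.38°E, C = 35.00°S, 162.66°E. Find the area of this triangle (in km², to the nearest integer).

Side lengths (central angles): a = 0.9129, b = 1.5689, c = 2.3962 rad; semiperimeter s = 2.4390.
By l'Huilier's theorem, tan(E/4) = √[tan(s/2) tan((s−a)/2) tan((s−b)/2) tan((s−c)/2)], giving spherical excess E = 0.6388 rad.
Area = E·R² = 0.6388 × (1737.4)² ≈ 1928191 km².

1928191 km²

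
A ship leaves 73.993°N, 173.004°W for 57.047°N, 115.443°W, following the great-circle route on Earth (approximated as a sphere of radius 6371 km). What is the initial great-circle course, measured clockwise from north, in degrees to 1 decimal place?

Δλ = 57.561° = 1.0046 rad.
y = sin Δλ · cos φ₂ = (0.8440)(0.5440) = 0.4591
x = cos φ₁ sin φ₂ − sin φ₁ cos φ₂ cos Δλ = (0.2758)(0.8391) − (0.9612)(0.5440)(0.5364) = -0.0491
θ = atan2(y, x) = 96.10°, so the bearing is 96.1°.

96.1°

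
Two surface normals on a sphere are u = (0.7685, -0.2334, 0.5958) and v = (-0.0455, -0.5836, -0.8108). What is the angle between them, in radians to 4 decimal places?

1.9625 rad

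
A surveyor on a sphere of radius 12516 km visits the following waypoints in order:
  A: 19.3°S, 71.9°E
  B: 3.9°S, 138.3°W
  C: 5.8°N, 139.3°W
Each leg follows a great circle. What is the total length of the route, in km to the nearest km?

Leg A→B: central angle 2.4838 rad, distance 31087.1 km.
Leg B→C: central angle 0.1702 rad, distance 2130.1 km.
Total: 31087.1 + 2130.1 ≈ 33217 km.

33217 km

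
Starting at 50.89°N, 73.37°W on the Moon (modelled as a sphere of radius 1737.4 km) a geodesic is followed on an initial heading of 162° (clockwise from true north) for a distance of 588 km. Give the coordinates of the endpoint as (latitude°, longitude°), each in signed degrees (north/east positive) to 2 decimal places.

32.19°, -66.41°

Angular distance δ = d/R = 588/1737.4 = 0.33844 rad; initial bearing θ = 2.8274 rad.
sin φ₂ = sin φ₁ cos δ + cos φ₁ sin δ cos θ = (0.7759)(0.9433) + (0.6308)(0.3320)(-0.9511) = 0.5327, so φ₂ = 32.19°.
Δλ = atan2(sin θ sin δ cos φ₁, cos δ − sin φ₁ sin φ₂) = atan2(0.0647, 0.5299) = 6.963°.
λ₂ = -73.370° + 6.963° = -66.41°.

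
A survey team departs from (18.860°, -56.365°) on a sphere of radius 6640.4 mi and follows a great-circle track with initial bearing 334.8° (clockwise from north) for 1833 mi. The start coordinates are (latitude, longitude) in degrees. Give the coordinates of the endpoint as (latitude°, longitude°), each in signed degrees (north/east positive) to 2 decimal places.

Angular distance δ = d/R = 1833/6640.4 = 0.27604 rad; initial bearing θ = 5.8434 rad.
sin φ₂ = sin φ₁ cos δ + cos φ₁ sin δ cos θ = (0.3233)(0.9621) + (0.9463)(0.2725)(0.9048) = 0.5444, so φ₂ = 32.98°.
Δλ = atan2(sin θ sin δ cos φ₁, cos δ − sin φ₁ sin φ₂) = atan2(-0.1098, 0.7862) = -7.952°.
λ₂ = -56.365° − 7.952° = -64.32°.

32.98°, -64.32°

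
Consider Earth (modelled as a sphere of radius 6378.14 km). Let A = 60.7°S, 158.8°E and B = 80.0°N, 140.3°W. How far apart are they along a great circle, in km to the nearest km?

16123 km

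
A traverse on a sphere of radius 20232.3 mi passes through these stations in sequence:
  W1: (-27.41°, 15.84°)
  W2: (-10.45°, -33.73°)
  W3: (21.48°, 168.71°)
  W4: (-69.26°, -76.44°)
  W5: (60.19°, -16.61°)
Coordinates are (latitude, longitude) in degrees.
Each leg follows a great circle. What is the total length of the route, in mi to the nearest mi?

Leg W1→W2: central angle 0.8637 rad, distance 17473.8 mi.
Leg W2→W3: central angle 2.7195 rad, distance 55021.8 mi.
Leg W3→W4: central angle 2.0725 rad, distance 41931.7 mi.
Leg W4→W5: central angle 2.3789 rad, distance 48130.5 mi.
Total: 17473.8 + 55021.8 + 41931.7 + 48130.5 ≈ 162558 mi.

162558 mi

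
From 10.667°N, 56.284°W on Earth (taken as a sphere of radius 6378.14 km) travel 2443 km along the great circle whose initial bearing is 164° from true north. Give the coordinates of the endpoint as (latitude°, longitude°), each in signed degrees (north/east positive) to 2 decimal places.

-10.45°, -50.27°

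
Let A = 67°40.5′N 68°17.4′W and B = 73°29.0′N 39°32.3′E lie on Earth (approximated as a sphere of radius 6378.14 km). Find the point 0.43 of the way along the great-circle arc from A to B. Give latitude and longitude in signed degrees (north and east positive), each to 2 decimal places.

The central angle between A and B is δ = 0.5475 rad.
With f = 0.43, the slerp weights are sin((1−f)δ)/sin δ = 0.5898 and sin(fδ)/sin δ = 0.4481.
Weighted sum of the unit vectors: (0.5898)·(0.1405,-0.3529,0.9250) + (0.4481)·(0.2192,0.1810,0.9587) = (0.1811, -0.1271, 0.9752).
Converting back: φ = atan2(z, √(x²+y²)) = 77.22°, λ = atan2(y, x) = -35.05°.

77.22°, -35.05°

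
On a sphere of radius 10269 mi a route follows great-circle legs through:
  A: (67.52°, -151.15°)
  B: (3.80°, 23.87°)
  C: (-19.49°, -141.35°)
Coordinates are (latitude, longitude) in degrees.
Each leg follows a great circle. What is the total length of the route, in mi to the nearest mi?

Leg A→B: central angle 1.8953 rad, distance 19462.9 mi.
Leg B→C: central angle 2.7696 rad, distance 28441.3 mi.
Total: 19462.9 + 28441.3 ≈ 47904 mi.

47904 mi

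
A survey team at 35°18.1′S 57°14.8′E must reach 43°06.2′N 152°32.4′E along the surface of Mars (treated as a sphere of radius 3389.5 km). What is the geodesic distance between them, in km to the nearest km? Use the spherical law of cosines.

6906 km

Let φ₁ = -0.6161 rad, φ₂ = 0.7523 rad, and Δλ = 1.6632 rad.
cos c = sin φ₁ sin φ₂ + cos φ₁ cos φ₂ cos Δλ = (-0.5779)(0.6833) + (0.8161)(0.7301)(-0.0923) = -0.44985,
so c = arccos(-0.44985) = 2.03739 rad.
Distance = R·c = 3389.5 × 2.0374 ≈ 6906 km.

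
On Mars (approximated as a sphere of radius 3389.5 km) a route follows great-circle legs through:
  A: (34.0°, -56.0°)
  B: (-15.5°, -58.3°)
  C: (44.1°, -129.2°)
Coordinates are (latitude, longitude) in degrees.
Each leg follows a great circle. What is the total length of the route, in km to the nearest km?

8118 km

Leg A→B: central angle 0.8648 rad, distance 2931.2 km.
Leg B→C: central angle 1.5303 rad, distance 5187.0 km.
Total: 2931.2 + 5187.0 ≈ 8118 km.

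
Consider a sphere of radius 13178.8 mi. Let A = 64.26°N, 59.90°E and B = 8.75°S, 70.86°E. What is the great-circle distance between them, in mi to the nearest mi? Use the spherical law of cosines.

In radians: φ₁ = 1.1215, φ₂ = -0.1527, Δλ = 10.960° = 0.1913 rad.
cos c = sin φ₁ sin φ₂ + cos φ₁ cos φ₂ cos Δλ = (0.9008)(-0.1521) + (0.4343)(0.9884)(0.9818) = 0.28438,
so c = arccos(0.28438) = 1.28244 rad.
Distance = R·c = 13178.8 × 1.2824 ≈ 16901 mi.

16901 mi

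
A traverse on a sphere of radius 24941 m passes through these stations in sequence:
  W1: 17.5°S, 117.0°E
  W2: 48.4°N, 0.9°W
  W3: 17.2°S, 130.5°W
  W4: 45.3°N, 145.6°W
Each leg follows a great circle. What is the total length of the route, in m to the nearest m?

Leg W1→W2: central angle 2.1190 rad, distance 52850.1 m.
Leg W2→W3: central angle 2.2464 rad, distance 56028.7 m.
Leg W3→W4: central angle 1.1168 rad, distance 27854.4 m.
Total: 52850.1 + 56028.7 + 27854.4 ≈ 136733 m.

136733 m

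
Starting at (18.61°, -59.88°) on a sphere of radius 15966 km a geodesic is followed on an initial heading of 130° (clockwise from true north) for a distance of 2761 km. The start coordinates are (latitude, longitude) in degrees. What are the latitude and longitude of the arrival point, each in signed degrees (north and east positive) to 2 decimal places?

12.10°, -52.13°

Angular distance δ = d/R = 2761/15966 = 0.17293 rad; initial bearing θ = 2.2689 rad.
sin φ₂ = sin φ₁ cos δ + cos φ₁ sin δ cos θ = (0.3191)(0.9851) + (0.9477)(0.1721)(-0.6428) = 0.2095, so φ₂ = 12.10°.
Δλ = atan2(sin θ sin δ cos φ₁, cos δ − sin φ₁ sin φ₂) = atan2(0.1249, 0.9182) = 7.747°.
λ₂ = -59.880° + 7.747° = -52.13°.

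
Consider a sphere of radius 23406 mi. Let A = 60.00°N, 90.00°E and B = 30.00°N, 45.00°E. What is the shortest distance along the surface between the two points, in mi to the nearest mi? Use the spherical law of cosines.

Let φ₁ = 1.0472 rad, φ₂ = 0.5236 rad, and Δλ = -0.7854 rad.
cos c = sin φ₁ sin φ₂ + cos φ₁ cos φ₂ cos Δλ = (0.8660)(0.5000) + (0.5000)(0.8660)(0.7071) = 0.73920,
so c = arccos(0.73920) = 0.73892 rad.
Distance = R·c = 23406 × 0.7389 ≈ 17295 mi.

17295 mi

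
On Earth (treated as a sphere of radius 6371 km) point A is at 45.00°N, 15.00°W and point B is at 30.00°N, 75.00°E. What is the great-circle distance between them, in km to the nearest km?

7705 km

Let φ₁ = 0.7854 rad, φ₂ = 0.5236 rad, and Δλ = 1.5708 rad.
cos c = sin φ₁ sin φ₂ + cos φ₁ cos φ₂ cos Δλ = (0.7071)(0.5000) + (0.7071)(0.8660)(0.0000) = 0.35355,
so c = arccos(0.35355) = 1.20943 rad.
Distance = R·c = 6371 × 1.2094 ≈ 7705 km.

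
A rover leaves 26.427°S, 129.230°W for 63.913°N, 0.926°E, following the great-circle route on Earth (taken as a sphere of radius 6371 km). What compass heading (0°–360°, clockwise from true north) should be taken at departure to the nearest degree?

With φ₁ = -0.4612, φ₂ = 1.1155, Δλ = 2.2717 rad, the forward-azimuth formula gives
θ = atan2( sin Δλ cos φ₂ , cos φ₁ sin φ₂ − sin φ₁ cos φ₂ cos Δλ ) = atan2(0.3361, 0.6781) = 26.37°.
So the initial bearing is 26°.

26°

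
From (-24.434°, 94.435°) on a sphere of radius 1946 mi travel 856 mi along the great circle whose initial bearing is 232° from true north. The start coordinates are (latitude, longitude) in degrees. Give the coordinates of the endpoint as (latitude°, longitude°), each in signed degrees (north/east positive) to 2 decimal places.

Angular distance δ = d/R = 856/1946 = 0.43988 rad; initial bearing θ = 4.0492 rad.
sin φ₂ = sin φ₁ cos δ + cos φ₁ sin δ cos θ = (-0.4136)(0.9048) + (0.9104)(0.4258)(-0.6157) = -0.6130, so φ₂ = -37.80°.
Δλ = atan2(sin θ sin δ cos φ₁, cos δ − sin φ₁ sin φ₂) = atan2(-0.3055, 0.6513) = -25.131°.
λ₂ = 94.435° − 25.131° = 69.30°.

-37.80°, 69.30°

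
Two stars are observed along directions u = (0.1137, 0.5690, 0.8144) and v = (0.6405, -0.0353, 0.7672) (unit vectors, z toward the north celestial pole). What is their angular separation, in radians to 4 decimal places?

u·v = 0.6775; |u| = 1.0000, |v| = 1.0000.
cos θ = (u·v)/(|u||v|) = 0.6775, so θ = 0.8264 rad.

0.8264 rad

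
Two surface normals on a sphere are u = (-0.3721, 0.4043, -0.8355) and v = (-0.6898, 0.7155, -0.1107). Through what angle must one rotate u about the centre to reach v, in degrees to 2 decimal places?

50.32°

u·v = 0.6384; |u| = 1.0000, |v| = 1.0000.
cos θ = (u·v)/(|u||v|) = 0.6384, so θ = 50.32°.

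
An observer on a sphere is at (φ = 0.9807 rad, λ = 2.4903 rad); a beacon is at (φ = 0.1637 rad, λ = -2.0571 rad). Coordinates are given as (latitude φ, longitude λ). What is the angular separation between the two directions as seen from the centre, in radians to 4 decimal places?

1.5255 rad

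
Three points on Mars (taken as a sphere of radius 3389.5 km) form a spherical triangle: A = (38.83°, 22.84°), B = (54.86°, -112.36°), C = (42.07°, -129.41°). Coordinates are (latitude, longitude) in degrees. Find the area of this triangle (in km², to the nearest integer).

781417 km²

Side lengths (central angles): a = 0.2963, b = 1.6626, c = 1.3750 rad; semiperimeter s = 1.6669.
By l'Huilier's theorem, tan(E/4) = √[tan(s/2) tan((s−a)/2) tan((s−b)/2) tan((s−c)/2)], giving spherical excess E = 0.0680 rad.
Area = E·R² = 0.0680 × (3389.5)² ≈ 781417 km².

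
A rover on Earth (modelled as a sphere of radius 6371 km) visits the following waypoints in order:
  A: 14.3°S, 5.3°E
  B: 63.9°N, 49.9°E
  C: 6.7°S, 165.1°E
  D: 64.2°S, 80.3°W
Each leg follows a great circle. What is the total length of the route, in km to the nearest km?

Leg A→B: central angle 1.4890 rad, distance 9486.3 km.
Leg B→C: central angle 1.8659 rad, distance 11887.5 km.
Leg C→D: central angle 1.6458 rad, distance 10485.2 km.
Total: 9486.3 + 11887.5 + 10485.2 ≈ 31859 km.

31859 km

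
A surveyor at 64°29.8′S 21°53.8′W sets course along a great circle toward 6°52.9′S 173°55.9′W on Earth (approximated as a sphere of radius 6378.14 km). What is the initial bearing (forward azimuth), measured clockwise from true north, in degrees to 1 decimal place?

With φ₁ = -1.1257, φ₂ = -0.1201, Δλ = -2.6535 rad, the forward-azimuth formula gives
θ = atan2( sin Δλ cos φ₂ , cos φ₁ sin φ₂ − sin φ₁ cos φ₂ cos Δλ ) = atan2(-0.4656, -0.8430) = -151.09°.
Adding 360° brings this into [0°, 360°): 208.9°.

208.9°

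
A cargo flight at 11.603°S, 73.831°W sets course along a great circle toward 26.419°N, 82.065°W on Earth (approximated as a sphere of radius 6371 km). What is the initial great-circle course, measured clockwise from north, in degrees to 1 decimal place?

348.2°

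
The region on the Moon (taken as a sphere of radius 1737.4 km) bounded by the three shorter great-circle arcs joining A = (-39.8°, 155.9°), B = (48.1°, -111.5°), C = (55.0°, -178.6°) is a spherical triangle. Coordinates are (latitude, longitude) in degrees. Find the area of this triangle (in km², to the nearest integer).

2530305 km²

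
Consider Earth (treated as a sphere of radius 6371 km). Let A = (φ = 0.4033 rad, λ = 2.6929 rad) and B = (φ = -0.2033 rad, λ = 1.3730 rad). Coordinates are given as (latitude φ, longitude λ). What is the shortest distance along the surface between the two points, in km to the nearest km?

In radians: φ₁ = 0.4033, φ₂ = -0.2033, Δλ = -75.625° = -1.3199 rad.
cos c = sin φ₁ sin φ₂ + cos φ₁ cos φ₂ cos Δλ = (0.3925)(-0.2019) + (0.9198)(0.9794)(0.2483) = 0.14441,
so c = arccos(0.14441) = 1.42588 rad.
Distance = R·c = 6371 × 1.4259 ≈ 9084 km.

9084 km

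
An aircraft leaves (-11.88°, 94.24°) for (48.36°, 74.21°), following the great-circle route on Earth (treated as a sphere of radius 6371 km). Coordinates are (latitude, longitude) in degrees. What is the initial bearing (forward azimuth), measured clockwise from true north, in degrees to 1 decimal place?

Δλ = -20.030° = -0.3496 rad.
y = sin Δλ · cos φ₂ = (-0.3425)(0.6644) = -0.2276
x = cos φ₁ sin φ₂ − sin φ₁ cos φ₂ cos Δλ = (0.9786)(0.7473) − (-0.2059)(0.6644)(0.9395) = 0.8598
θ = atan2(y, x) = -14.83°; adding 360° gives 345.2°.

345.2°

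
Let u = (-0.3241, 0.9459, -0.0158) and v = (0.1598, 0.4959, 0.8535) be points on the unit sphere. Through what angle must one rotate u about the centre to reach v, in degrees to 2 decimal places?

66.18°

u·v = 0.4038; |u| = 1.0000, |v| = 1.0000.
cos θ = (u·v)/(|u||v|) = 0.4038, so θ = 66.18°.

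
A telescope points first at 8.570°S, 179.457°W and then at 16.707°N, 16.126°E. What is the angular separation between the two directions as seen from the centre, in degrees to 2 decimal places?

162.77°

With latitudes φ₁ = -8.570°, φ₂ = 16.707° and longitude difference Δλ = -164.417°:
cos c = sin φ₁ sin φ₂ + cos φ₁ cos φ₂ cos Δλ = (-0.1490)(0.2875) + (0.9888)(0.9578)(-0.9632) = -0.95512,
so c = arccos(-0.95512) = 2.84086 rad.
So the angular separation is 162.77°.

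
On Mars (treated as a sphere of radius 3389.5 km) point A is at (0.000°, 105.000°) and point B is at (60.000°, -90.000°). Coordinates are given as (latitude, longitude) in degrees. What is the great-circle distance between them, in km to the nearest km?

7033 km

In radians: φ₁ = 0.0000, φ₂ = 1.0472, Δλ = 165.000° = 2.8798 rad.
cos c = sin φ₁ sin φ₂ + cos φ₁ cos φ₂ cos Δλ = (0.0000)(0.8660) + (1.0000)(0.5000)(-0.9659) = -0.48296,
so c = arccos(-0.48296) = 2.07483 rad.
Distance = R·c = 3389.5 × 2.0748 ≈ 7033 km.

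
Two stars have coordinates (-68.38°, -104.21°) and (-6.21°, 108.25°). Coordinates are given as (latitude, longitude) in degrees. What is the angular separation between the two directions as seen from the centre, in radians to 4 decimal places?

In radians: φ₁ = -1.1935, φ₂ = -0.1084, Δλ = -147.540° = -2.5751 rad.
cos c = sin φ₁ sin φ₂ + cos φ₁ cos φ₂ cos Δλ = (-0.9296)(-0.1082) + (0.3684)(0.9941)(-0.8438) = -0.20850,
so c = arccos(-0.20850) = 1.78084 rad.
So the angular separation is 1.7808 rad.

1.7808 rad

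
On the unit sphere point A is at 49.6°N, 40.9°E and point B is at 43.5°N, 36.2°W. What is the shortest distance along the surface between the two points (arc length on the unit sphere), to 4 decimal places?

0.8903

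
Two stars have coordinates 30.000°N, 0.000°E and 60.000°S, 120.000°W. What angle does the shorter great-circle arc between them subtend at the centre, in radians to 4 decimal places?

2.2777 rad

With latitudes φ₁ = 30.000°, φ₂ = -60.000° and longitude difference Δλ = -120.000°:
cos c = sin φ₁ sin φ₂ + cos φ₁ cos φ₂ cos Δλ = (0.5000)(-0.8660) + (0.8660)(0.5000)(-0.5000) = -0.64952,
so c = arccos(-0.64952) = 2.27775 rad.
So the angular separation is 2.2777 rad.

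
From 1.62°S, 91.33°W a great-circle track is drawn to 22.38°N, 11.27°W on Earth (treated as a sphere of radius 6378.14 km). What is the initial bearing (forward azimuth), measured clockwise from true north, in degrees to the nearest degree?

Δλ = 80.060° = 1.3973 rad.
y = sin Δλ · cos φ₂ = (0.9850)(0.9247) = 0.9108
x = cos φ₁ sin φ₂ − sin φ₁ cos φ₂ cos Δλ = (0.9996)(0.3807) − (-0.0283)(0.9247)(0.1726) = 0.3851
θ = atan2(y, x) = 67.08°, so the bearing is 67°.

67°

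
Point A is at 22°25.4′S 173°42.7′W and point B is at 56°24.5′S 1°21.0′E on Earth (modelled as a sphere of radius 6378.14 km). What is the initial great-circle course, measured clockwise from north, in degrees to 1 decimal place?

With φ₁ = -0.3914, φ₂ = -0.9845, Δλ = 3.0554 rad, the forward-azimuth formula gives
θ = atan2( sin Δλ cos φ₂ , cos φ₁ sin φ₂ − sin φ₁ cos φ₂ cos Δλ ) = atan2(0.0476, -0.9803) = 177.22°.
So the initial bearing is 177.2°.

177.2°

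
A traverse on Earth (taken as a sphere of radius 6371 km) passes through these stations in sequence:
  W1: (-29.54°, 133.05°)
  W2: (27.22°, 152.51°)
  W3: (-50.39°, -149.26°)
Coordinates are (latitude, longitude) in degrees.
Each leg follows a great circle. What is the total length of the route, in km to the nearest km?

Leg W1→W2: central angle 1.0426 rad, distance 6642.6 km.
Leg W2→W3: central angle 1.6247 rad, distance 10351.0 km.
Total: 6642.6 + 10351.0 ≈ 16994 km.

16994 km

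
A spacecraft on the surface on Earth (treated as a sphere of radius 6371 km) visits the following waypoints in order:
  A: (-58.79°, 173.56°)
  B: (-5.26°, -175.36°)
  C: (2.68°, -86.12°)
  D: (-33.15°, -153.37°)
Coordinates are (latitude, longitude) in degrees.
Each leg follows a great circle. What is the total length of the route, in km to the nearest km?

24060 km

Leg A→B: central angle 0.9462 rad, distance 6028.1 km.
Leg B→C: central angle 1.5619 rad, distance 9950.8 km.
Leg C→D: central angle 1.2684 rad, distance 8080.7 km.
Total: 6028.1 + 9950.8 + 8080.7 ≈ 24060 km.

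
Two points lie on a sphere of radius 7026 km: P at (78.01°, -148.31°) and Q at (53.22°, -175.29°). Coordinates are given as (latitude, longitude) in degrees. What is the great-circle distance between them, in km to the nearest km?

Let φ₁ = 1.3615 rad, φ₂ = 0.9289 rad, and Δλ = -0.4709 rad.
cos c = sin φ₁ sin φ₂ + cos φ₁ cos φ₂ cos Δλ = (0.9782)(0.8009) + (0.2077)(0.5987)(0.8912) = 0.89431,
so c = arccos(0.89431) = 0.46390 rad.
Distance = R·c = 7026 × 0.4639 ≈ 3259 km.

3259 km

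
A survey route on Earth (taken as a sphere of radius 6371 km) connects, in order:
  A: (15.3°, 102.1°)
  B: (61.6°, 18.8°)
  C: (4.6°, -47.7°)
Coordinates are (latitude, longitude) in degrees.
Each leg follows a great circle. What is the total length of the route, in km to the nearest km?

Leg A→B: central angle 1.2811 rad, distance 8162.0 km.
Leg B→C: central angle 1.3082 rad, distance 8334.5 km.
Total: 8162.0 + 8334.5 ≈ 16497 km.

16497 km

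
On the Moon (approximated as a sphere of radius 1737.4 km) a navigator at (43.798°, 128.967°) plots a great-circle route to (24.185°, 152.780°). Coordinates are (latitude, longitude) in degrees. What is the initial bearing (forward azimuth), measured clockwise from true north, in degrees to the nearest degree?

Δλ = 23.813° = 0.4156 rad.
y = sin Δλ · cos φ₂ = (0.4038)(0.9122) = 0.3683
x = cos φ₁ sin φ₂ − sin φ₁ cos φ₂ cos Δλ = (0.7218)(0.4097) − (0.6921)(0.9122)(0.9149) = -0.2819
θ = atan2(y, x) = 127.43°, so the bearing is 127°.

127°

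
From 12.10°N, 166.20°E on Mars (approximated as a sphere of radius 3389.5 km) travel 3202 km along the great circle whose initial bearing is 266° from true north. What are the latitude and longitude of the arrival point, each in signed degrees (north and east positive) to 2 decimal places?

3.87°, 112.09°

Angular distance δ = d/R = 3202/3389.5 = 0.94468 rad; initial bearing θ = 4.6426 rad.
sin φ₂ = sin φ₁ cos δ + cos φ₁ sin δ cos θ = (0.2096)(0.5860) + (0.9778)(0.8103)(-0.0698) = 0.0676, so φ₂ = 3.87°.
Δλ = atan2(sin θ sin δ cos φ₁, cos δ − sin φ₁ sin φ₂) = atan2(-0.7904, 0.5718) = -54.114°.
λ₂ = 166.200° − 54.114° = 112.09°.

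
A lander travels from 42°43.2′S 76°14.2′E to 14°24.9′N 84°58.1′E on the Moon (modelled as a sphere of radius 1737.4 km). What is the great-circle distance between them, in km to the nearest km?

Let φ₁ = -0.7456 rad, φ₂ = 0.2516 rad, and Δλ = 0.1524 rad.
cos c = sin φ₁ sin φ₂ + cos φ₁ cos φ₂ cos Δλ = (-0.6784)(0.2489) + (0.7347)(0.9685)(0.9884) = 0.53441,
so c = arccos(0.53441) = 1.00698 rad.
Distance = R·c = 1737.4 × 1.0070 ≈ 1750 km.

1750 km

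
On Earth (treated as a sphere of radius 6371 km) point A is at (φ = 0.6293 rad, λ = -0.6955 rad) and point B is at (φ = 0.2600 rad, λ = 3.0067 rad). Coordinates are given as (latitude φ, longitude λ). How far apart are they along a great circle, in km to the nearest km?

13420 km

With latitudes φ₁ = 36.056°, φ₂ = 14.897° and longitude difference Δλ = -147.880°:
cos c = sin φ₁ sin φ₂ + cos φ₁ cos φ₂ cos Δλ = (0.5886)(0.2571) + (0.8084)(0.9664)(-0.8469) = -0.51037,
so c = arccos(-0.51037) = 2.10641 rad.
Distance = R·c = 6371 × 2.1064 ≈ 13420 km.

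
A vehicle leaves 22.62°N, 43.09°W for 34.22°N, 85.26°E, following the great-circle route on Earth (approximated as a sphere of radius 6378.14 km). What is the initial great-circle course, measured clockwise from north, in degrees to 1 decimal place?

With φ₁ = 0.3948, φ₂ = 0.5973, Δλ = 2.2401 rad, the forward-azimuth formula gives
θ = atan2( sin Δλ cos φ₂ , cos φ₁ sin φ₂ − sin φ₁ cos φ₂ cos Δλ ) = atan2(0.6485, 0.7164) = 42.15°.
So the initial bearing is 42.1°.

42.1°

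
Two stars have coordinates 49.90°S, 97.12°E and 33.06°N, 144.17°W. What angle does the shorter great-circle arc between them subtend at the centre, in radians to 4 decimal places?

2.3139 rad

With latitudes φ₁ = -49.900°, φ₂ = 33.060° and longitude difference Δλ = 118.710°:
cos c = sin φ₁ sin φ₂ + cos φ₁ cos φ₂ cos Δλ = (-0.7649)(0.5455) + (0.6441)(0.8381)(-0.4804) = -0.67660,
so c = arccos(-0.67660) = 2.31394 rad.
So the angular separation is 2.3139 rad.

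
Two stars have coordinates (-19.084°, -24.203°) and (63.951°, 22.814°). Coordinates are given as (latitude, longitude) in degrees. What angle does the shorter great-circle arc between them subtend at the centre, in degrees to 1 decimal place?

With latitudes φ₁ = -19.084°, φ₂ = 63.951° and longitude difference Δλ = 47.017°:
Haversine: a = sin²(Δφ/2) + cos φ₁ cos φ₂ sin²(Δλ/2) = 0.4394 + (0.9450)(0.4391)(0.1591) = 0.50540.
Central angle c = 2·arcsin(√a) = 1.58160 rad.
So the angular separation is 90.6°.

90.6°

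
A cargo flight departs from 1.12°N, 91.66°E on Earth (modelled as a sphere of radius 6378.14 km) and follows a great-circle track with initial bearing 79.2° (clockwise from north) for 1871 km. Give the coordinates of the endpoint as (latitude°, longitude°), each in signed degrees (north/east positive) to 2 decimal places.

Angular distance δ = d/R = 1871/6378.14 = 0.29335 rad; initial bearing θ = 1.3823 rad.
sin φ₂ = sin φ₁ cos δ + cos φ₁ sin δ cos θ = (0.0195)(0.9573) + (0.9998)(0.2892)(0.1874) = 0.0729, so φ₂ = 4.18°.
Δλ = atan2(sin θ sin δ cos φ₁, cos δ − sin φ₁ sin φ₂) = atan2(0.2840, 0.9559) = 16.546°.
λ₂ = 91.660° + 16.546° = 108.21°.

4.18°, 108.21°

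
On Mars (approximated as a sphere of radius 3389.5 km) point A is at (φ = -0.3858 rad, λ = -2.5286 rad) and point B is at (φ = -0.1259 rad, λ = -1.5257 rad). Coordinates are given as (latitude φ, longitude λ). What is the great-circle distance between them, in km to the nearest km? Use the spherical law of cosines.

3384 km

Let φ₁ = -0.3858 rad, φ₂ = -0.1259 rad, and Δλ = 1.0029 rad.
cos c = sin φ₁ sin φ₂ + cos φ₁ cos φ₂ cos Δλ = (-0.3763)(-0.1256) + (0.9265)(0.9921)(0.5379) = 0.54163,
so c = arccos(0.54163) = 0.99842 rad.
Distance = R·c = 3389.5 × 0.9984 ≈ 3384 km.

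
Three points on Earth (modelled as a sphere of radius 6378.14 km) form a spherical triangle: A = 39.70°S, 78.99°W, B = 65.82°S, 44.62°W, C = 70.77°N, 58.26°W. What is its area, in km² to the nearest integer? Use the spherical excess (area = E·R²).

Side lengths (central angles): a = 2.3895, b = 1.9456, c = 0.5682 rad; semiperimeter s = 2.4517.
By l'Huilier's theorem, tan(E/4) = √[tan(s/2) tan((s−a)/2) tan((s−b)/2) tan((s−c)/2)], giving spherical excess E = 0.6944 rad.
Area = E·R² = 0.6944 × (6378.14)² ≈ 28250587 km².

28250587 km²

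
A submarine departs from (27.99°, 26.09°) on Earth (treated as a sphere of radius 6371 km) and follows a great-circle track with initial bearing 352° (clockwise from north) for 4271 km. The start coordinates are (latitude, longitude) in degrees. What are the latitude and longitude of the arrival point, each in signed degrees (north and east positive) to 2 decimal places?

Angular distance δ = d/R = 4271/6371 = 0.67038 rad; initial bearing θ = 6.1436 rad.
sin φ₂ = sin φ₁ cos δ + cos φ₁ sin δ cos θ = (0.4693)(0.7836) + (0.8830)(0.6213)(0.9903) = 0.9110, so φ₂ = 65.65°.
Δλ = atan2(sin θ sin δ cos φ₁, cos δ − sin φ₁ sin φ₂) = atan2(-0.0764, 0.3560) = -12.104°.
λ₂ = 26.090° − 12.104° = 13.99°.

65.65°, 13.99°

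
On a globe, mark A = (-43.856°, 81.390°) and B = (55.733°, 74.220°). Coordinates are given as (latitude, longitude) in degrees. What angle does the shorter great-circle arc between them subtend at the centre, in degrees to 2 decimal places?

With latitudes φ₁ = -43.856°, φ₂ = 55.733° and longitude difference Δλ = -7.170°:
Haversine: a = sin²(Δφ/2) + cos φ₁ cos φ₂ sin²(Δλ/2) = 0.5833 + (0.7211)(0.5631)(0.0039) = 0.58488.
Central angle c = 2·arcsin(√a) = 1.74138 rad.
So the angular separation is 99.77°.

99.77°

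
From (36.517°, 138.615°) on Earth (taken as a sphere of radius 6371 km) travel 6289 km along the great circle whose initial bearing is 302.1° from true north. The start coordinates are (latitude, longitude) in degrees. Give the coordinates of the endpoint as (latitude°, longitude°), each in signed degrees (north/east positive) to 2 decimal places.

43.18°, 62.83°

Angular distance δ = d/R = 6289/6371 = 0.98713 rad; initial bearing θ = 5.2726 rad.
sin φ₂ = sin φ₁ cos δ + cos φ₁ sin δ cos θ = (0.5951)(0.5511) + (0.8037)(0.8344)(0.5314) = 0.6843, so φ₂ = 43.18°.
Δλ = atan2(sin θ sin δ cos φ₁, cos δ − sin φ₁ sin φ₂) = atan2(-0.5681, 0.1439) = -75.787°.
λ₂ = 138.615° − 75.787° = 62.83°.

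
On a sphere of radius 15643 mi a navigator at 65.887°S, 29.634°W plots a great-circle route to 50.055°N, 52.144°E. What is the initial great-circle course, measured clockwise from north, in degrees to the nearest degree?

58°

Δλ = 81.778° = 1.4273 rad.
y = sin Δλ · cos φ₂ = (0.9897)(0.6421) = 0.6355
x = cos φ₁ sin φ₂ − sin φ₁ cos φ₂ cos Δλ = (0.4085)(0.7667) − (-0.9127)(0.6421)(0.1430) = 0.3970
θ = atan2(y, x) = 58.00°, so the bearing is 58°.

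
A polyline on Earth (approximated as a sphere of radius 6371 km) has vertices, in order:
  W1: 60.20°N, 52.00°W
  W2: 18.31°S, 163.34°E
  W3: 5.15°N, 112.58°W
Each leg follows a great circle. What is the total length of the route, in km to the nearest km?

Leg W1→W2: central angle 2.2883 rad, distance 14578.6 km.
Leg W2→W3: central angle 1.5014 rad, distance 9565.5 km.
Total: 14578.6 + 9565.5 ≈ 24144 km.

24144 km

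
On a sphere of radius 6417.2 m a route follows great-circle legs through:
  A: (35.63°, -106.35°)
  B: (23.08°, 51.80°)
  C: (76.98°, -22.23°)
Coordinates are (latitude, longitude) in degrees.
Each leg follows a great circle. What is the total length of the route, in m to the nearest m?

Leg A→B: central angle 2.0552 rad, distance 13188.4 m.
Leg B→C: central angle 1.1164 rad, distance 7163.9 m.
Total: 13188.4 + 7163.9 ≈ 20352 m.

20352 m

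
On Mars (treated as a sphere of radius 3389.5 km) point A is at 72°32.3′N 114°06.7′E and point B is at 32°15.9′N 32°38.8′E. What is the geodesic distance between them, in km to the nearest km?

In radians: φ₁ = 1.2660, φ₂ = 0.5631, Δλ = -81.465° = -1.4218 rad.
cos c = sin φ₁ sin φ₂ + cos φ₁ cos φ₂ cos Δλ = (0.9539)(0.5338) + (0.3001)(0.8456)(0.1484) = 0.54689,
so c = arccos(0.54689) = 0.99215 rad.
Distance = R·c = 3389.5 × 0.9921 ≈ 3363 km.

3363 km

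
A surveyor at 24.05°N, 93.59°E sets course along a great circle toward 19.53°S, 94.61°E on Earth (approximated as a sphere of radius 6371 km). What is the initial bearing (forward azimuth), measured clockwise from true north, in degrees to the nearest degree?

179°

With φ₁ = 0.4198, φ₂ = -0.3409, Δλ = 0.0178 rad, the forward-azimuth formula gives
θ = atan2( sin Δλ cos φ₂ , cos φ₁ sin φ₂ − sin φ₁ cos φ₂ cos Δλ ) = atan2(0.0168, -0.6893) = 178.61°.
So the initial bearing is 179°.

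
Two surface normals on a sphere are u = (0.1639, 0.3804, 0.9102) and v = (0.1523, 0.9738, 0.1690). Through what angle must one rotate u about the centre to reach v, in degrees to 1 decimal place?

56.7°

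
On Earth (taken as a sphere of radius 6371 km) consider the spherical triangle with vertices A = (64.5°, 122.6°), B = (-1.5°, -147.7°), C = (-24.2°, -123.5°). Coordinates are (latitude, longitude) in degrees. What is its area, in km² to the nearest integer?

10642111 km²

Side lengths (central angles): a = 0.5691, b = 2.1283, c = 1.5922 rad; semiperimeter s = 2.1448.
By l'Huilier's theorem, tan(E/4) = √[tan(s/2) tan((s−a)/2) tan((s−b)/2) tan((s−c)/2)], giving spherical excess E = 0.2622 rad.
Area = E·R² = 0.2622 × (6371)² ≈ 10642111 km².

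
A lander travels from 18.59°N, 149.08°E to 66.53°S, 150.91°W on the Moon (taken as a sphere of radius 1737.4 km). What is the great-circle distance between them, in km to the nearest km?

In radians: φ₁ = 0.3245, φ₂ = -1.1612, Δλ = 60.010° = 1.0474 rad.
Haversine: a = sin²(Δφ/2) + cos φ₁ cos φ₂ sin²(Δλ/2) = 0.4575 + (0.9478)(0.3983)(0.2501) = 0.55187.
Central angle c = 2·arcsin(√a) = 1.67472 rad.
Distance = R·c = 1737.4 × 1.6747 ≈ 2910 km.

2910 km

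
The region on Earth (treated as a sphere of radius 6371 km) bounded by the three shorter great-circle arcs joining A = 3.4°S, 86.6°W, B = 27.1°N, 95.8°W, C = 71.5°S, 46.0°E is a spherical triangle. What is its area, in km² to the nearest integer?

1420258 km²

Side lengths (central angles): a = 2.2836, b = 1.7296, c = 0.5544 rad; semiperimeter s = 2.2838.
By l'Huilier's theorem, tan(E/4) = √[tan(s/2) tan((s−a)/2) tan((s−b)/2) tan((s−c)/2)], giving spherical excess E = 0.0350 rad.
Area = E·R² = 0.0350 × (6371)² ≈ 1420258 km².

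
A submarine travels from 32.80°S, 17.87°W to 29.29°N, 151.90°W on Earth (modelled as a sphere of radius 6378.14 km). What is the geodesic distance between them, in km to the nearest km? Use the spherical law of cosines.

15670 km

With latitudes φ₁ = -32.800°, φ₂ = 29.290° and longitude difference Δλ = -134.030°:
cos c = sin φ₁ sin φ₂ + cos φ₁ cos φ₂ cos Δλ = (-0.5417)(0.4892) + (0.8406)(0.8722)(-0.6950) = -0.77455,
so c = arccos(-0.77455) = 2.45680 rad.
Distance = R·c = 6378.14 × 2.4568 ≈ 15670 km.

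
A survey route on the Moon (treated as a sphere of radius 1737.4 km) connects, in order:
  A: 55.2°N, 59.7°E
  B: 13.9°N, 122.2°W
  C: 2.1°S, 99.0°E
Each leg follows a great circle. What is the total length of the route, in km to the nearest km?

Leg A→B: central angle 1.9352 rad, distance 3362.3 km.
Leg B→C: central angle 2.4019 rad, distance 4173.1 km.
Total: 3362.3 + 4173.1 ≈ 7535 km.

7535 km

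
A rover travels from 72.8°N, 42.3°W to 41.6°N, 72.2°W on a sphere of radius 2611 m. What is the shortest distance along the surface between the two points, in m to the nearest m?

1564 m

With latitudes φ₁ = 72.800°, φ₂ = 41.600° and longitude difference Δλ = -29.900°:
cos c = sin φ₁ sin φ₂ + cos φ₁ cos φ₂ cos Δλ = (0.9553)(0.6639) + (0.2957)(0.7478)(0.8669) = 0.82593,
so c = arccos(0.82593) = 0.59894 rad.
Distance = R·c = 2611 × 0.5989 ≈ 1564 m.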